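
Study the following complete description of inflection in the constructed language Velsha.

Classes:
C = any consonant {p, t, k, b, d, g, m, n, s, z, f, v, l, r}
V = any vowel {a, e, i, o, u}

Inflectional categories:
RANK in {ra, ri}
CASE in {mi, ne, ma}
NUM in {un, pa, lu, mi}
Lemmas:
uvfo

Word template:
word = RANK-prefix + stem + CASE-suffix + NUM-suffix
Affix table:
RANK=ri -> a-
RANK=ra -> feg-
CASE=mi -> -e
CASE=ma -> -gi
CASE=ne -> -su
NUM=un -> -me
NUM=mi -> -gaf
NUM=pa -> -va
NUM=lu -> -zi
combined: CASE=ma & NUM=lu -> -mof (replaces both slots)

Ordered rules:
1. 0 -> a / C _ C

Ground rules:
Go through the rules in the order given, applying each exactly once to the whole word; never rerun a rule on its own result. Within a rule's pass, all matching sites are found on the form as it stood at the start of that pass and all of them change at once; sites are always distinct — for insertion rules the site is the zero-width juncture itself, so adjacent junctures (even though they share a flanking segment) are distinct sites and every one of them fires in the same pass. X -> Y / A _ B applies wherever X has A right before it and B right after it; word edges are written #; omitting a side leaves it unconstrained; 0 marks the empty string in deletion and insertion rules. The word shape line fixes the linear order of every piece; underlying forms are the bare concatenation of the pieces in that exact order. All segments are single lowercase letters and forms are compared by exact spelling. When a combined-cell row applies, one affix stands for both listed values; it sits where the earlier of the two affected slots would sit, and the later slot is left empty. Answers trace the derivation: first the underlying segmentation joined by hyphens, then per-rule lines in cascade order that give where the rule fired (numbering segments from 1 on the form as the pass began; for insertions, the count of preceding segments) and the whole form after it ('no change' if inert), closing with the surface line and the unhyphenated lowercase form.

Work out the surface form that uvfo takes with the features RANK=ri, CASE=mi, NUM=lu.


underlying: a-uvfo-e-zi
1. 0 -> a / C _ C: inserts after position(s) 3: auvafoezi
surface: auvafoezi


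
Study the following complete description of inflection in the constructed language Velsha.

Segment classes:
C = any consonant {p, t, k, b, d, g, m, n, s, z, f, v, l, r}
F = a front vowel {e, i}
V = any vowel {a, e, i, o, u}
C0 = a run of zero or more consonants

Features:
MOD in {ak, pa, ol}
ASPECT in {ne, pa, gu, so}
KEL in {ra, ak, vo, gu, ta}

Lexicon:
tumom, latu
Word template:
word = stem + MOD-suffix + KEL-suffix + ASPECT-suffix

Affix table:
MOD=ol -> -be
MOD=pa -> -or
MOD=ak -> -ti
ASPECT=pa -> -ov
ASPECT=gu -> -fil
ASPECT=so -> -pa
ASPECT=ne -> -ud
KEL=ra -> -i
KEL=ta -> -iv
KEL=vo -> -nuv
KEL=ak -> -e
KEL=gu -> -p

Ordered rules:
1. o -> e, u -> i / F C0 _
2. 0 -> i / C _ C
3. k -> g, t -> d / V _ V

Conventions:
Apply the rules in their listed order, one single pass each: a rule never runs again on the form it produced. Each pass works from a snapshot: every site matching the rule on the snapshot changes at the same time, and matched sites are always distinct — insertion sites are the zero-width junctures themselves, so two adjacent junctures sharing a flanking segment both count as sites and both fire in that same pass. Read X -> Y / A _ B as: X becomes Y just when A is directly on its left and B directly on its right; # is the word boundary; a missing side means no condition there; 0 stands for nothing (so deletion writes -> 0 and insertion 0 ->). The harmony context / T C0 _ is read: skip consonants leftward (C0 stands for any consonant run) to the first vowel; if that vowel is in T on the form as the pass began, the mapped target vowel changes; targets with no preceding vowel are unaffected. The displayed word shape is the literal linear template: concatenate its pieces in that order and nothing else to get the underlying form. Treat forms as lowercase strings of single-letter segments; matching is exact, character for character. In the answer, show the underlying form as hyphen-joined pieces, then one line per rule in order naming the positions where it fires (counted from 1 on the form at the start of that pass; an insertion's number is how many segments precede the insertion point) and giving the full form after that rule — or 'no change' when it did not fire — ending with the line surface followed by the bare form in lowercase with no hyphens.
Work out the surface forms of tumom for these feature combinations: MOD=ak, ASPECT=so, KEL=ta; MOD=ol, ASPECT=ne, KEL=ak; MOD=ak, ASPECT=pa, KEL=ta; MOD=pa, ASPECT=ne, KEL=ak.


cell MOD=ak, ASPECT=so, KEL=ta:
underlying: tumom-ti-iv-pa
1. o -> e, u -> i / F C0 _: no change
2. 0 -> i / C _ C: inserts after position(s) 5, 9: tumomitiivipa
3. k -> g, t -> d / V _ V: fires at position(s) 7: tumomidiivipa
surface: tumomidiivipa

cell MOD=ol, ASPECT=ne, KEL=ak:
underlying: tumom-be-e-ud
1. o -> e, u -> i / F C0 _: fires at position(s) 9: tumombeeid
2. 0 -> i / C _ C: inserts after position(s) 5: tumomibeeid
3. k -> g, t -> d / V _ V: no change
surface: tumomibeeid

cell MOD=ak, ASPECT=pa, KEL=ta:
underlying: tumom-ti-iv-ov
1. o -> e, u -> i / F C0 _: fires at position(s) 10: tumomtiivev
2. 0 -> i / C _ C: inserts after position(s) 5: tumomitiivev
3. k -> g, t -> d / V _ V: fires at position(s) 7: tumomidiivev
surface: tumomidiivev

cell MOD=pa, ASPECT=ne, KEL=ak:
underlying: tumom-or-e-ud
1. o -> e, u -> i / F C0 _: fires at position(s) 9: tumomoreid
2. 0 -> i / C _ C: no change
3. k -> g, t -> d / V _ V: no change
surface: tumomoreid


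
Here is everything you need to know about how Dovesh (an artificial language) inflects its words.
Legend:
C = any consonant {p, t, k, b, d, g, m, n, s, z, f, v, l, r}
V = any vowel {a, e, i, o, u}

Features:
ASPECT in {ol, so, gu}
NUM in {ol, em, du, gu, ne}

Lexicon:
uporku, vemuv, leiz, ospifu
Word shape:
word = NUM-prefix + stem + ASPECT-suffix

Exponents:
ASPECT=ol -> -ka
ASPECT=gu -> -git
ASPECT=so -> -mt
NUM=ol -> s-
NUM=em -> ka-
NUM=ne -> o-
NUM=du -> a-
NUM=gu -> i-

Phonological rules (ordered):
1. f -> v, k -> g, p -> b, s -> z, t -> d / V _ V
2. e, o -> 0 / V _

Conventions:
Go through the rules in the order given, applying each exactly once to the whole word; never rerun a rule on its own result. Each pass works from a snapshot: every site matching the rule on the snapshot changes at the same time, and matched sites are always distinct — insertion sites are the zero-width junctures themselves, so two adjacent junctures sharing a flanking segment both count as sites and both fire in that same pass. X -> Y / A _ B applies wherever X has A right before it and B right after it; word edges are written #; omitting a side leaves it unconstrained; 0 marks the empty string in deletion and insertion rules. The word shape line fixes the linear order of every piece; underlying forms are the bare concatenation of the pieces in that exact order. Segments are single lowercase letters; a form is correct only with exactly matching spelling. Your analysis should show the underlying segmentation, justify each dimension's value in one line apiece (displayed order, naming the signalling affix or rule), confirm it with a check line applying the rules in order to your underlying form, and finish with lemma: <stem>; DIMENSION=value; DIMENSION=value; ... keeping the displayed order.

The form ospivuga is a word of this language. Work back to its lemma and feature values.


underlying: o-ospifu-ka
ASPECT=ol - signalled by the affix -ka
NUM=ne - signalled by the affix o-
check: oospifuka -> oospivuga -> ospivuga
lemma: ospifu; ASPECT=ol; NUM=ne


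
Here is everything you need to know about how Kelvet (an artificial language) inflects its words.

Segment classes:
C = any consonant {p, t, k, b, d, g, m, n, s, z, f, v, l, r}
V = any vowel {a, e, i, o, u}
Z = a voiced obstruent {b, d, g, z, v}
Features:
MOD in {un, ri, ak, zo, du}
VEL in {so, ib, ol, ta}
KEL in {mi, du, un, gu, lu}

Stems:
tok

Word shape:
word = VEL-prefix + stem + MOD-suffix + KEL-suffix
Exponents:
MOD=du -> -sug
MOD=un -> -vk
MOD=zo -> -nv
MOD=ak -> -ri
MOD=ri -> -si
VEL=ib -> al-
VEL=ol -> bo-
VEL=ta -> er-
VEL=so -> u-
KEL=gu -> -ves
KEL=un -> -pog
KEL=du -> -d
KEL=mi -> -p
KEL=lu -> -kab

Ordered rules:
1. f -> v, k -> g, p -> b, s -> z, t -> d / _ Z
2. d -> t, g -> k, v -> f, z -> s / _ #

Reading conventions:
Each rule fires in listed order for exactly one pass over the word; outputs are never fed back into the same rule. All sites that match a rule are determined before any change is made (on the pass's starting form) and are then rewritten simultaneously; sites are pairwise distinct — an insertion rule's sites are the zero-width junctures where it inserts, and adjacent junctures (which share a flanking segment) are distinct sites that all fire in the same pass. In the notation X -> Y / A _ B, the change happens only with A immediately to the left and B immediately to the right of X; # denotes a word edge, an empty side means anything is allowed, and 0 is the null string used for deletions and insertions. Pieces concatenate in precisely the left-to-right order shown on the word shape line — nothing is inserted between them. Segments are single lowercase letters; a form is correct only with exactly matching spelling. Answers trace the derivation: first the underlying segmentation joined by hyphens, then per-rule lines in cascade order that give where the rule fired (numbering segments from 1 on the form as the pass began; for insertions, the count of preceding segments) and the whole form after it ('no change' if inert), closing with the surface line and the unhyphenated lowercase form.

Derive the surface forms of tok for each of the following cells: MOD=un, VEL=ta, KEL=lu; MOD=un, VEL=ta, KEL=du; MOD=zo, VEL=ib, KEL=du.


cell MOD=un, VEL=ta, KEL=lu:
underlying: er-tok-vk-kab
1. f -> v, k -> g, p -> b, s -> z, t -> d / _ Z: fires at position(s) 5: ertogvkkab
2. d -> t, g -> k, v -> f, z -> s / _ #: no change
surface: ertogvkkab

cell MOD=un, VEL=ta, KEL=du:
underlying: er-tok-vk-d
1. f -> v, k -> g, p -> b, s -> z, t -> d / _ Z: fires at position(s) 5, 7: ertogvgd
2. d -> t, g -> k, v -> f, z -> s / _ #: fires at position(s) 8: ertogvgt
surface: ertogvgt

cell MOD=zo, VEL=ib, KEL=du:
underlying: al-tok-nv-d
1. f -> v, k -> g, p -> b, s -> z, t -> d / _ Z: no change
2. d -> t, g -> k, v -> f, z -> s / _ #: fires at position(s) 8: altoknvt
surface: altoknvt


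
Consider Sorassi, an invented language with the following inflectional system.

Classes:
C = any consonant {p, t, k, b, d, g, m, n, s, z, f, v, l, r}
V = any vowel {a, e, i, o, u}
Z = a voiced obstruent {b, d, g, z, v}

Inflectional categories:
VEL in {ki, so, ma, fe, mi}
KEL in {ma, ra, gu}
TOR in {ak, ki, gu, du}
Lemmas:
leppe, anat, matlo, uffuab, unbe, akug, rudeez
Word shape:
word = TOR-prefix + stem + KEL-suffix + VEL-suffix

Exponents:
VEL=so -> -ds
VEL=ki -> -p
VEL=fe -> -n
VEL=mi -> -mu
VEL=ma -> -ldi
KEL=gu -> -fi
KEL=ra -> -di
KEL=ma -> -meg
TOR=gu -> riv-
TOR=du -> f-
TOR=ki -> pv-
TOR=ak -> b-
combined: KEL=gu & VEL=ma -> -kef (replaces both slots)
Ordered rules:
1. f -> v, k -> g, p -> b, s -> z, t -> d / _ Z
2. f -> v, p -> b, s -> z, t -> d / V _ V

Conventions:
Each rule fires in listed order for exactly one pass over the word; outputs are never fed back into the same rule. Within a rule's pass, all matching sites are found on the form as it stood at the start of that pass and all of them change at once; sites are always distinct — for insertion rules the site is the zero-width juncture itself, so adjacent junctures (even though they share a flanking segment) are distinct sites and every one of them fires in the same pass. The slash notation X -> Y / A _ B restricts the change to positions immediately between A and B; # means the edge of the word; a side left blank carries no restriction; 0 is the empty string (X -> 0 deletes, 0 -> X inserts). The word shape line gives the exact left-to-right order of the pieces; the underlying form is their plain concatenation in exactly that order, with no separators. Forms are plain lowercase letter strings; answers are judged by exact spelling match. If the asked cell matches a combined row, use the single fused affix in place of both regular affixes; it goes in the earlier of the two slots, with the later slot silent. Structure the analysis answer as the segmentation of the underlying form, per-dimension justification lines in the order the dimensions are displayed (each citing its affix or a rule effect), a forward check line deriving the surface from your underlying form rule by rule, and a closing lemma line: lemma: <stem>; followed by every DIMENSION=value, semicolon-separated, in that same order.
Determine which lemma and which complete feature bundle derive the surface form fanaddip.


underlying: f-anat-di-p
VEL=ki - signalled by the affix -p
KEL=ra - signalled by the affix -di
TOR=du - signalled by the affix f-
check: fanatdip -> fanaddip -> fanaddip
lemma: anat; VEL=ki; KEL=ra; TOR=du


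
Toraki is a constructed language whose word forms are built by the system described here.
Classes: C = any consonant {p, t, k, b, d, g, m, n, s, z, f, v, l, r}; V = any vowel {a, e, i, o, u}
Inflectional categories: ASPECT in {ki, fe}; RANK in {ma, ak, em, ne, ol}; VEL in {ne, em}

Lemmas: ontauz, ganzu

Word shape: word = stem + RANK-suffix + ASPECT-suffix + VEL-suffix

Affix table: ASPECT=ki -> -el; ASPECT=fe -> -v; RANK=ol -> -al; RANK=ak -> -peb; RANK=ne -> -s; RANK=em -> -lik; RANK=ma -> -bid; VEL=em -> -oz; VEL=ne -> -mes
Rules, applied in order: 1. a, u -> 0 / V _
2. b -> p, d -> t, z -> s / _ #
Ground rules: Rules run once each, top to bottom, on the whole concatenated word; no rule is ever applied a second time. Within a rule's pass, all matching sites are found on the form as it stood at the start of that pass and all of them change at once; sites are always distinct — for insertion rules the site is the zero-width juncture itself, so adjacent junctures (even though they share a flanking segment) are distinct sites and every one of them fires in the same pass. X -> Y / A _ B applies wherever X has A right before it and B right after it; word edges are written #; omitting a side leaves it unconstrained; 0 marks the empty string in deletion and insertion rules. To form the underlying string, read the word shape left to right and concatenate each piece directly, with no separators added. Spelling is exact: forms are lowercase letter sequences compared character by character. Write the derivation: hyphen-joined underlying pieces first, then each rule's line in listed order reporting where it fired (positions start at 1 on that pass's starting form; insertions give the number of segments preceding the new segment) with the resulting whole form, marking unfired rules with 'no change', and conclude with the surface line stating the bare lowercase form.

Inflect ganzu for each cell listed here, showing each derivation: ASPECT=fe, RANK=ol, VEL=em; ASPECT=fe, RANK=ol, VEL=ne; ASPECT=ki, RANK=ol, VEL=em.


cell ASPECT=fe, RANK=ol, VEL=em:
underlying: ganzu-al-v-oz
1. a, u -> 0 / V _: fires at position(s) 6: ganzulvoz
2. b -> p, d -> t, z -> s / _ #: fires at position(s) 9: ganzulvos
surface: ganzulvos

cell ASPECT=fe, RANK=ol, VEL=ne:
underlying: ganzu-al-v-mes
1. a, u -> 0 / V _: fires at position(s) 6: ganzulvmes
2. b -> p, d -> t, z -> s / _ #: no change
surface: ganzulvmes

cell ASPECT=ki, RANK=ol, VEL=em:
underlying: ganzu-al-el-oz
1. a, u -> 0 / V _: fires at position(s) 6: ganzuleloz
2. b -> p, d -> t, z -> s / _ #: fires at position(s) 10: ganzulelos
surface: ganzulelos


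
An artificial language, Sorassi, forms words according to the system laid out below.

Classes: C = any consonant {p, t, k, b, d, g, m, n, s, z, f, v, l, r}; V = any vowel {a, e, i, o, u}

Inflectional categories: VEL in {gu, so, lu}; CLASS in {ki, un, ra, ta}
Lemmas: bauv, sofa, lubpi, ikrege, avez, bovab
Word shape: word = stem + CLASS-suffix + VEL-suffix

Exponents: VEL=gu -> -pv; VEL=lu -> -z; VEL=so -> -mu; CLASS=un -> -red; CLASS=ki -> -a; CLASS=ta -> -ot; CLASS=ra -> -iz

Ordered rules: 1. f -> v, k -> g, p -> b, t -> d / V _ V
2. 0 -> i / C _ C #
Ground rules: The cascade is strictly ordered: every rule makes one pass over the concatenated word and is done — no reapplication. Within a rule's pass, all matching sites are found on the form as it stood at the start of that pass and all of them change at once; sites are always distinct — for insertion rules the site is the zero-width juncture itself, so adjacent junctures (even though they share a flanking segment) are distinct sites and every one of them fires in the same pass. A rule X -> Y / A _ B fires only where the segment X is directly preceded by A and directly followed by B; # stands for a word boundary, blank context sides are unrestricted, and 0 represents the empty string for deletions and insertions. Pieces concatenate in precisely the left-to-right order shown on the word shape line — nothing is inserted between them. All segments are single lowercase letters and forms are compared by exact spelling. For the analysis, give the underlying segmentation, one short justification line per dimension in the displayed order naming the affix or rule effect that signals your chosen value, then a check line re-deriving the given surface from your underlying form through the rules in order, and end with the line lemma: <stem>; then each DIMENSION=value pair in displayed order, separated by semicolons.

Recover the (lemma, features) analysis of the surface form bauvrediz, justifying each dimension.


underlying: bauv-red-z
VEL=lu - signalled by the affix -z
CLASS=un - signalled by the affix -red
check: bauvredz -> bauvredz -> bauvrediz
lemma: bauv; VEL=lu; CLASS=un


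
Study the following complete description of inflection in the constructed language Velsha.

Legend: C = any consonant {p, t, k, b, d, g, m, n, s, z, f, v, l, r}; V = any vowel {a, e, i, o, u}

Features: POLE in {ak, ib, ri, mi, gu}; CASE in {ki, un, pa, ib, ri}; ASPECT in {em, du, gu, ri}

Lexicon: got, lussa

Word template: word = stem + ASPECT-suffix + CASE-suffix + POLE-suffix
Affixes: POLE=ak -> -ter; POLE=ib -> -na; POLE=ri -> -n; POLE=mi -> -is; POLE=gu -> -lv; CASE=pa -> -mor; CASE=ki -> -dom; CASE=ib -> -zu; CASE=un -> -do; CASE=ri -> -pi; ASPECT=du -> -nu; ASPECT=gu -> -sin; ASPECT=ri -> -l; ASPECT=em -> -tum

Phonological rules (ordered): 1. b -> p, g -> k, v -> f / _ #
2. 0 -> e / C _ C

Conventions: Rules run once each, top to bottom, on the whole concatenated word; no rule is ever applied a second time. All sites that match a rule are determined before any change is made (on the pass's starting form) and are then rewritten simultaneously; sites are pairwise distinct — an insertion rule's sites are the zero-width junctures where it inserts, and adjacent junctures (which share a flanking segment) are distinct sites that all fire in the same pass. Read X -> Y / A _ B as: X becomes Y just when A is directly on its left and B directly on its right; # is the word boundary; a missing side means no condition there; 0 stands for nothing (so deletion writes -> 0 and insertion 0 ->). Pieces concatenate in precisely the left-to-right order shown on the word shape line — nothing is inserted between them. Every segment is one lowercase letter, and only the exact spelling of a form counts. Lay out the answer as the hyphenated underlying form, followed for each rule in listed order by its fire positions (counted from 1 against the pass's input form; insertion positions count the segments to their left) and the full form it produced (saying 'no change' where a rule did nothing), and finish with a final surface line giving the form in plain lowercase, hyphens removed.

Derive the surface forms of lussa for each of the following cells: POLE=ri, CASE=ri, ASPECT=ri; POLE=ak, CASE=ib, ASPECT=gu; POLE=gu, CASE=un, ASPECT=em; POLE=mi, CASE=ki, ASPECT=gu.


cell POLE=ri, CASE=ri, ASPECT=ri:
underlying: lussa-l-pi-n
1. b -> p, g -> k, v -> f / _ #: no change
2. 0 -> e / C _ C: inserts after position(s) 3, 6: lusesalepin
surface: lusesalepin

cell POLE=ak, CASE=ib, ASPECT=gu:
underlying: lussa-sin-zu-ter
1. b -> p, g -> k, v -> f / _ #: no change
2. 0 -> e / C _ C: inserts after position(s) 3, 8: lusesasinezuter
surface: lusesasinezuter

cell POLE=gu, CASE=un, ASPECT=em:
underlying: lussa-tum-do-lv
1. b -> p, g -> k, v -> f / _ #: fires at position(s) 12: lussatumdolf
2. 0 -> e / C _ C: inserts after position(s) 3, 8, 11: lusesatumedolef
surface: lusesatumedolef

cell POLE=mi, CASE=ki, ASPECT=gu:
underlying: lussa-sin-dom-is
1. b -> p, g -> k, v -> f / _ #: no change
2. 0 -> e / C _ C: inserts after position(s) 3, 8: lusesasinedomis
surface: lusesasinedomis


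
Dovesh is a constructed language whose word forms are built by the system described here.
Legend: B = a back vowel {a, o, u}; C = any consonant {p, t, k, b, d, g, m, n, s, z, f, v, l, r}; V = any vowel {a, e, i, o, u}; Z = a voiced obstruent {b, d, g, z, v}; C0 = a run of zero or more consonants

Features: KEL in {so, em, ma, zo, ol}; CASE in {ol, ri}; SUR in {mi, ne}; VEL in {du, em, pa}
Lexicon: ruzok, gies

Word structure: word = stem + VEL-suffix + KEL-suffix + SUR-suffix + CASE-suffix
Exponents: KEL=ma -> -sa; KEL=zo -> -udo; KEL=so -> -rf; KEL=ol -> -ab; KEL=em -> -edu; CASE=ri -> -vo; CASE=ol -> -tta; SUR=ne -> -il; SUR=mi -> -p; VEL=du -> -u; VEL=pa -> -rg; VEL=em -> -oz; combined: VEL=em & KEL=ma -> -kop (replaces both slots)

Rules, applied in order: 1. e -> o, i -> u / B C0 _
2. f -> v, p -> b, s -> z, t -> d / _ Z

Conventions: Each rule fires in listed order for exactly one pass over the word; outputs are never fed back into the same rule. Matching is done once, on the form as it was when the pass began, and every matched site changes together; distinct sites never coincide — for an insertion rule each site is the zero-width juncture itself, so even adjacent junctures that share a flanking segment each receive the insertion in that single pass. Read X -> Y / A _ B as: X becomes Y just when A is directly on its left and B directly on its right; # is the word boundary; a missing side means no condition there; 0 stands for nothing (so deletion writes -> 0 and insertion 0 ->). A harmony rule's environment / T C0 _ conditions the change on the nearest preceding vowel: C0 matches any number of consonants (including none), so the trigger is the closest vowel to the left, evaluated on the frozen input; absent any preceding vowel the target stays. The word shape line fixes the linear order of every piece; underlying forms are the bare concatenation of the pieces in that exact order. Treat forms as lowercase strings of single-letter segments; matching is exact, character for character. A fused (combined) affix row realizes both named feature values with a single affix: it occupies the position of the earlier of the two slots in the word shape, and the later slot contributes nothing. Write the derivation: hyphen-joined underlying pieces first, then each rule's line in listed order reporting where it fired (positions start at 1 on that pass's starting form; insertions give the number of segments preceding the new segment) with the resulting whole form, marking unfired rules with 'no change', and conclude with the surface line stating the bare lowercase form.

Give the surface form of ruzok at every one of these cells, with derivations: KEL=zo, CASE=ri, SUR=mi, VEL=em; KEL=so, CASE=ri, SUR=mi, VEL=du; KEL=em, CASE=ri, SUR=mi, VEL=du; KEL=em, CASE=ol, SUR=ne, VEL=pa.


cell KEL=zo, CASE=ri, SUR=mi, VEL=em:
underlying: ruzok-oz-udo-p-vo
1. e -> o, i -> u / B C0 _: no change
2. f -> v, p -> b, s -> z, t -> d / _ Z: fires at position(s) 11: ruzokozudobvo
surface: ruzokozudobvo

cell KEL=so, CASE=ri, SUR=mi, VEL=du:
underlying: ruzok-u-rf-p-vo
1. e -> o, i -> u / B C0 _: no change
2. f -> v, p -> b, s -> z, t -> d / _ Z: fires at position(s) 9: ruzokurfbvo
surface: ruzokurfbvo

cell KEL=em, CASE=ri, SUR=mi, VEL=du:
underlying: ruzok-u-edu-p-vo
1. e -> o, i -> u / B C0 _: fires at position(s) 7: ruzokuodupvo
2. f -> v, p -> b, s -> z, t -> d / _ Z: fires at position(s) 10: ruzokuodubvo
surface: ruzokuodubvo

cell KEL=em, CASE=ol, SUR=ne, VEL=pa:
underlying: ruzok-rg-edu-il-tta
1. e -> o, i -> u / B C0 _: fires at position(s) 8, 11: ruzokrgoduultta
2. f -> v, p -> b, s -> z, t -> d / _ Z: no change
surface: ruzokrgoduultta


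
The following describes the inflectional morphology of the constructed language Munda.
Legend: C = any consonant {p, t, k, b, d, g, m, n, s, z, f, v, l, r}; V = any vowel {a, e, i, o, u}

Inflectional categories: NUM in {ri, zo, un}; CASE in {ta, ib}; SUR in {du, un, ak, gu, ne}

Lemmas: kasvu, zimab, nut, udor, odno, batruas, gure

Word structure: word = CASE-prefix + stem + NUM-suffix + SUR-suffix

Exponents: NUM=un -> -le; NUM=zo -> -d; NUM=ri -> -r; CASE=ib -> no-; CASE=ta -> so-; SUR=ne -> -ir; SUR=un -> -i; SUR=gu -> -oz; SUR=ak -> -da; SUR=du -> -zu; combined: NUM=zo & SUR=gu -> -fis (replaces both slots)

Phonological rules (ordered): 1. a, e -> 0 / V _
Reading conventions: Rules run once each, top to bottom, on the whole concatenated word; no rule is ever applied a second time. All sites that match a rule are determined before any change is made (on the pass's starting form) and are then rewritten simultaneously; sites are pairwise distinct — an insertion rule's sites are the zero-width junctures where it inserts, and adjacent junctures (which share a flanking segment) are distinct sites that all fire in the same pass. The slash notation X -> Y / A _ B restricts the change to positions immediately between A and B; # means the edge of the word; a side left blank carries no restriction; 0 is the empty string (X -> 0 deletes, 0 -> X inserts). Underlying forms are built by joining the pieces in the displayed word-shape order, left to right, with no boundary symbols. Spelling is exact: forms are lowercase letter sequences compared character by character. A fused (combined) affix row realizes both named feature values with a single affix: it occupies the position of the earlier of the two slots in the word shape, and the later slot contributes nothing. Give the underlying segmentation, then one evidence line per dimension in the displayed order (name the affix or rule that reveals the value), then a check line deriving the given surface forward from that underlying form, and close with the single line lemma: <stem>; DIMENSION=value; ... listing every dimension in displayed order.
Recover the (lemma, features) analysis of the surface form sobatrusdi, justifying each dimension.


underlying: so-batruas-d-i
NUM=zo - signalled by the affix -d
CASE=ta - signalled by the affix so-
SUR=un - signalled by the affix -i
check: sobatruasdi -> sobatrusdi
lemma: batruas; NUM=zo; CASE=ta; SUR=un


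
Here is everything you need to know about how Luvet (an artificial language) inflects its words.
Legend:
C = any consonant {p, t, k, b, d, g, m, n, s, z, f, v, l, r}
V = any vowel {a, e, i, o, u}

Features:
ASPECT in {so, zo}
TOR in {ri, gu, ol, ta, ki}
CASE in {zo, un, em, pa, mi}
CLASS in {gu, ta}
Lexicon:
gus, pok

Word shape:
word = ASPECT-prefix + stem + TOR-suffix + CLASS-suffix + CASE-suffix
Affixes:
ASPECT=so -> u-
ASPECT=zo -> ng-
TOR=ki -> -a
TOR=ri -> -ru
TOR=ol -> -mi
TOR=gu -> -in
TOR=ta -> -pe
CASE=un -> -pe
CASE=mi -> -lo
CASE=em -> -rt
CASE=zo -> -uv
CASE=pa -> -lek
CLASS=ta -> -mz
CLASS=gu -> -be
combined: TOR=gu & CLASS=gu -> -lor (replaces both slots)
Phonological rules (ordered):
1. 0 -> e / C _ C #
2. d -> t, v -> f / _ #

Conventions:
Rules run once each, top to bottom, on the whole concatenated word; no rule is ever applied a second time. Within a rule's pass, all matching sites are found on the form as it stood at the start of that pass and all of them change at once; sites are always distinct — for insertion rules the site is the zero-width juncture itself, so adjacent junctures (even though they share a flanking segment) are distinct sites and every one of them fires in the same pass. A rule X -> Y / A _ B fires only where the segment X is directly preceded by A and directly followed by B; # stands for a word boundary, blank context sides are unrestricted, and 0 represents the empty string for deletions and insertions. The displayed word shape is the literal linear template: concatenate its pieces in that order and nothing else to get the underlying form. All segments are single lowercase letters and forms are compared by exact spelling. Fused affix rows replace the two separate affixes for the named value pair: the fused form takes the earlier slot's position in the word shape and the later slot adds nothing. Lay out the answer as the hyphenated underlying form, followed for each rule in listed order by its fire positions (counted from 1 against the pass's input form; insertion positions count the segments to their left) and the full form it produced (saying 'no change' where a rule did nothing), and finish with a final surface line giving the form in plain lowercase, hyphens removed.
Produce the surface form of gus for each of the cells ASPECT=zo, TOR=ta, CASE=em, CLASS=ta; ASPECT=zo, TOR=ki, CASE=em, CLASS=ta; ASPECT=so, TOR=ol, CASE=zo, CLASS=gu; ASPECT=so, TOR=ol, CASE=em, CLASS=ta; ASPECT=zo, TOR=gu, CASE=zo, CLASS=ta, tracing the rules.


cell ASPECT=zo, TOR=ta, CASE=em, CLASS=ta:
underlying: ng-gus-pe-mz-rt
1. 0 -> e / C _ C #: inserts after position(s) 10: ngguspemzret
2. d -> t, v -> f / _ #: no change
surface: ngguspemzret

cell ASPECT=zo, TOR=ki, CASE=em, CLASS=ta:
underlying: ng-gus-a-mz-rt
1. 0 -> e / C _ C #: inserts after position(s) 9: nggusamzret
2. d -> t, v -> f / _ #: no change
surface: nggusamzret

cell ASPECT=so, TOR=ol, CASE=zo, CLASS=gu:
underlying: u-gus-mi-be-uv
1. 0 -> e / C _ C #: no change
2. d -> t, v -> f / _ #: fires at position(s) 10: ugusmibeuf
surface: ugusmibeuf

cell ASPECT=so, TOR=ol, CASE=em, CLASS=ta:
underlying: u-gus-mi-mz-rt
1. 0 -> e / C _ C #: inserts after position(s) 9: ugusmimzret
2. d -> t, v -> f / _ #: no change
surface: ugusmimzret

cell ASPECT=zo, TOR=gu, CASE=zo, CLASS=ta:
underlying: ng-gus-in-mz-uv
1. 0 -> e / C _ C #: no change
2. d -> t, v -> f / _ #: fires at position(s) 11: nggusinmzuf
surface: nggusinmzuf


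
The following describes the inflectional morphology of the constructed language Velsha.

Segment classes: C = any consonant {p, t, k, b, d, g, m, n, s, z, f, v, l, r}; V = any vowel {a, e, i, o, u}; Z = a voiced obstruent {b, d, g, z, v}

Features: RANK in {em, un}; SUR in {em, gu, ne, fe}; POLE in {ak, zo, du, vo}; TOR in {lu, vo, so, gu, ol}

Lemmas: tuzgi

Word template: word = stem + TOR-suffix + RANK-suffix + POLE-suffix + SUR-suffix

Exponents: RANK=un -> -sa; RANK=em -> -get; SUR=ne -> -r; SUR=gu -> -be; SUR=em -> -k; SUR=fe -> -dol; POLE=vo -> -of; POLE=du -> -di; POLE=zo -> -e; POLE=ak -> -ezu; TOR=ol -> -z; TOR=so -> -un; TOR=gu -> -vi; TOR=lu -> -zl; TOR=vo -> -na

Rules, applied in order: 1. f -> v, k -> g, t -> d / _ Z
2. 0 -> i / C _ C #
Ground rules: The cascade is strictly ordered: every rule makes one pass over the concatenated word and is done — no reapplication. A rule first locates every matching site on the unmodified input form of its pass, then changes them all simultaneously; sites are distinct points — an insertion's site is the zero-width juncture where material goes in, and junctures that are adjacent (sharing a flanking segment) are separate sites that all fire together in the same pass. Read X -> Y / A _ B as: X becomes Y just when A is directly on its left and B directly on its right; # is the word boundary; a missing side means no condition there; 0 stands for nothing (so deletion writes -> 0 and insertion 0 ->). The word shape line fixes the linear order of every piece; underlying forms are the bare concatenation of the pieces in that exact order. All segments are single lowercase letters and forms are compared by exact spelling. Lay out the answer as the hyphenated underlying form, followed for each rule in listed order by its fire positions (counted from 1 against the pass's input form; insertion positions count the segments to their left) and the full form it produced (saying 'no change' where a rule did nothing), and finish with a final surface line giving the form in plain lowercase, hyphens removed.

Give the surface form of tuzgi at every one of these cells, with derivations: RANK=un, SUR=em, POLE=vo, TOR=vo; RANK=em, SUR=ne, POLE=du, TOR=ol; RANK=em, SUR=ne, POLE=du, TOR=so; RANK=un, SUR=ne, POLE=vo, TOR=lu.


cell RANK=un, SUR=em, POLE=vo, TOR=vo:
underlying: tuzgi-na-sa-of-k
1. f -> v, k -> g, t -> d / _ Z: no change
2. 0 -> i / C _ C #: inserts after position(s) 11: tuzginasaofik
surface: tuzginasaofik

cell RANK=em, SUR=ne, POLE=du, TOR=ol:
underlying: tuzgi-z-get-di-r
1. f -> v, k -> g, t -> d / _ Z: fires at position(s) 9: tuzgizgeddir
2. 0 -> i / C _ C #: no change
surface: tuzgizgeddir

cell RANK=em, SUR=ne, POLE=du, TOR=so:
underlying: tuzgi-un-get-di-r
1. f -> v, k -> g, t -> d / _ Z: fires at position(s) 10: tuzgiungeddir
2. 0 -> i / C _ C #: no change
surface: tuzgiungeddir

cell RANK=un, SUR=ne, POLE=vo, TOR=lu:
underlying: tuzgi-zl-sa-of-r
1. f -> v, k -> g, t -> d / _ Z: no change
2. 0 -> i / C _ C #: inserts after position(s) 11: tuzgizlsaofir
surface: tuzgizlsaofir


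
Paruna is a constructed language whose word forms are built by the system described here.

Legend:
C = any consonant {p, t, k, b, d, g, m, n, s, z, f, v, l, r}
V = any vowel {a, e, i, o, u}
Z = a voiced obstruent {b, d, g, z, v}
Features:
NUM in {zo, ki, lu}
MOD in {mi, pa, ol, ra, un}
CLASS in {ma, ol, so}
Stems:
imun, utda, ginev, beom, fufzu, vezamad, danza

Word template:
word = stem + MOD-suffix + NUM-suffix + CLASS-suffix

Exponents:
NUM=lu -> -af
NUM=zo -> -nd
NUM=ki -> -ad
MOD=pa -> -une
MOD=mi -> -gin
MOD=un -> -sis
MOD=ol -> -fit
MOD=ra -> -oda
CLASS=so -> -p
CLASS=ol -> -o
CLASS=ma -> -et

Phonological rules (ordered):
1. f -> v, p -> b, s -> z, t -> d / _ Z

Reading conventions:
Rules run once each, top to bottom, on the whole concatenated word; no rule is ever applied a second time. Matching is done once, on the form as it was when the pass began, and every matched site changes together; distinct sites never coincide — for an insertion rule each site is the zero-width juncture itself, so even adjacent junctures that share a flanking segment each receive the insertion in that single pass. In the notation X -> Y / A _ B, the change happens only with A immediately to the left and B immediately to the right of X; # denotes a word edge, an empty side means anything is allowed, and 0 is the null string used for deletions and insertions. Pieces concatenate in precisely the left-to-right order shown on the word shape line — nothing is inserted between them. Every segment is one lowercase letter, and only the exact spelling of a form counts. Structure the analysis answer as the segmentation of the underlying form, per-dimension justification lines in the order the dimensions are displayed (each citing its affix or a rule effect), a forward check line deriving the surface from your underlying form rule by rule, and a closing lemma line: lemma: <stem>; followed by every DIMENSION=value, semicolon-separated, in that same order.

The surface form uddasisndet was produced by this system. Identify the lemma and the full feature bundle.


underlying: utda-sis-nd-et
NUM=zo - signalled by the affix -nd
MOD=un - signalled by the affix -sis
CLASS=ma - signalled by the affix -et
check: utdasisndet -> uddasisndet
lemma: utda; NUM=zo; MOD=un; CLASS=ma


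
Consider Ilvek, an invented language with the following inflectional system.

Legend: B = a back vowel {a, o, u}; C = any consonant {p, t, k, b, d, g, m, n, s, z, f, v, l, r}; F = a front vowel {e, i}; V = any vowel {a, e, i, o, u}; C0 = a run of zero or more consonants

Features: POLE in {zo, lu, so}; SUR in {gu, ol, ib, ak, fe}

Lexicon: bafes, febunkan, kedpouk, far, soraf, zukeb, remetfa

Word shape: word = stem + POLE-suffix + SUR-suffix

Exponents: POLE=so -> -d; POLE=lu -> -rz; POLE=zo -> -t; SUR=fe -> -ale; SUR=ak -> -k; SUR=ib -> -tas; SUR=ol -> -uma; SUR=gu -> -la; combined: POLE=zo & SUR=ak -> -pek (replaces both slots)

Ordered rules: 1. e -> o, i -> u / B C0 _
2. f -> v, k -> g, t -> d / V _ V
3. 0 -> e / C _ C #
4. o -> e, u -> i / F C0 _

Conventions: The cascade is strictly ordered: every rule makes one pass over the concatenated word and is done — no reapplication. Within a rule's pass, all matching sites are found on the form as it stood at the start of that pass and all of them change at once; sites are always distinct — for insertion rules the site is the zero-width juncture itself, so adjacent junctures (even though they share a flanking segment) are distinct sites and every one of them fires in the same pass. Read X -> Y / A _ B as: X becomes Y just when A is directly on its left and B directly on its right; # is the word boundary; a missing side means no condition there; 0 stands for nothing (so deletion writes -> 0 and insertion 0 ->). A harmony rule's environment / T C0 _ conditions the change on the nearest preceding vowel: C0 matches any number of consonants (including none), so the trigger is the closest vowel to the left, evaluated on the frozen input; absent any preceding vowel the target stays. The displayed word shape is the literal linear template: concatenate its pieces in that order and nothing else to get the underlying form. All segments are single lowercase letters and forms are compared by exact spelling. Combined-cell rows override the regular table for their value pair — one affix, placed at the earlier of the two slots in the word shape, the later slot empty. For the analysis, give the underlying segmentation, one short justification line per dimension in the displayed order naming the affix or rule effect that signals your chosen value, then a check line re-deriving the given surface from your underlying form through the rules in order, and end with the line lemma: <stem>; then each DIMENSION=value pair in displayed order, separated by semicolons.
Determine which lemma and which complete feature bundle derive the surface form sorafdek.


underlying: soraf-d-k
POLE=so - signalled by the affix -d
SUR=ak - signalled by the affix -k
check: sorafdk -> sorafdk -> sorafdk -> sorafdek -> sorafdek
lemma: soraf; POLE=so; SUR=ak


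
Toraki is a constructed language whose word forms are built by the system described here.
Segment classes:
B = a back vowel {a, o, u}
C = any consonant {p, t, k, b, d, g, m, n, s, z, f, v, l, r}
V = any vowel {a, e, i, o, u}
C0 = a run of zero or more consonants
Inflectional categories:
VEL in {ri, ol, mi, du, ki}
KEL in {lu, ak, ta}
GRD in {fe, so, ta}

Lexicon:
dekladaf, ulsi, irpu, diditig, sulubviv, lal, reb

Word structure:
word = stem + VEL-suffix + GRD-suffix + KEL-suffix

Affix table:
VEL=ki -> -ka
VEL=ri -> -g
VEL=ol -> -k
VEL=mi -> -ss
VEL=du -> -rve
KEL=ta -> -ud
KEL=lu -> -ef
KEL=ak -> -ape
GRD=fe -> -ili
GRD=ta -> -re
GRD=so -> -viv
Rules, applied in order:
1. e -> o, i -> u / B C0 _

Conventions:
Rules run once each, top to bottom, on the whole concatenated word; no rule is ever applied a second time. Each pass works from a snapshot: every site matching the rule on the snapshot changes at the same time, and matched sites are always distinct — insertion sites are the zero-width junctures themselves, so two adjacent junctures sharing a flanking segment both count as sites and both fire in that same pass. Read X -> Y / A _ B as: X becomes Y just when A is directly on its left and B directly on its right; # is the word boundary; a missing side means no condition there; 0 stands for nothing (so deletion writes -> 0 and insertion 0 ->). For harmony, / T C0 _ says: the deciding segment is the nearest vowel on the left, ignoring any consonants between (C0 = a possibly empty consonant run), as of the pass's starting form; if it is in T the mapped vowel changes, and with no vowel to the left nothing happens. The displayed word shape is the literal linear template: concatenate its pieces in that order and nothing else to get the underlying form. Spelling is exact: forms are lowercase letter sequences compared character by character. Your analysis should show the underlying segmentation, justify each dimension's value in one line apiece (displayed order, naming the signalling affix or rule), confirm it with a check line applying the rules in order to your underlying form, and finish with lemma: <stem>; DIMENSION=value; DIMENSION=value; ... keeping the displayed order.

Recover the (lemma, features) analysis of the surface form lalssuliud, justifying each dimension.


underlying: lal-ss-ili-ud
VEL=mi - signalled by the affix -ss
KEL=ta - signalled by the affix -ud
GRD=fe - signalled by the affix -ili
check: lalssiliud -> lalssuliud
lemma: lal; VEL=mi; KEL=ta; GRD=fe
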